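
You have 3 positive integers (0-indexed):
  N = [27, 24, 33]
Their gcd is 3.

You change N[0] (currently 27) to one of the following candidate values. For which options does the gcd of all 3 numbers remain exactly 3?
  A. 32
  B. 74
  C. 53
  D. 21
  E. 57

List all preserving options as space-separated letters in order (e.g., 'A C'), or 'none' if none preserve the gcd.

Answer: D E

Derivation:
Old gcd = 3; gcd of others (without N[0]) = 3
New gcd for candidate v: gcd(3, v). Preserves old gcd iff gcd(3, v) = 3.
  Option A: v=32, gcd(3,32)=1 -> changes
  Option B: v=74, gcd(3,74)=1 -> changes
  Option C: v=53, gcd(3,53)=1 -> changes
  Option D: v=21, gcd(3,21)=3 -> preserves
  Option E: v=57, gcd(3,57)=3 -> preserves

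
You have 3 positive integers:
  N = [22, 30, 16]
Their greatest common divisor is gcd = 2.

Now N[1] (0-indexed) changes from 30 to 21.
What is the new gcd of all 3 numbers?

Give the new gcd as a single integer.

Numbers: [22, 30, 16], gcd = 2
Change: index 1, 30 -> 21
gcd of the OTHER numbers (without index 1): gcd([22, 16]) = 2
New gcd = gcd(g_others, new_val) = gcd(2, 21) = 1

Answer: 1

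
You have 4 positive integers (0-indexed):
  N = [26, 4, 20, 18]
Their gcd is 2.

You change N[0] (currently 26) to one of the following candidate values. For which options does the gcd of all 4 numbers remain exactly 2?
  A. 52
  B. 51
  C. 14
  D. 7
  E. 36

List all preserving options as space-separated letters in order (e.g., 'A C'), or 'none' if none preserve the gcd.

Old gcd = 2; gcd of others (without N[0]) = 2
New gcd for candidate v: gcd(2, v). Preserves old gcd iff gcd(2, v) = 2.
  Option A: v=52, gcd(2,52)=2 -> preserves
  Option B: v=51, gcd(2,51)=1 -> changes
  Option C: v=14, gcd(2,14)=2 -> preserves
  Option D: v=7, gcd(2,7)=1 -> changes
  Option E: v=36, gcd(2,36)=2 -> preserves

Answer: A C E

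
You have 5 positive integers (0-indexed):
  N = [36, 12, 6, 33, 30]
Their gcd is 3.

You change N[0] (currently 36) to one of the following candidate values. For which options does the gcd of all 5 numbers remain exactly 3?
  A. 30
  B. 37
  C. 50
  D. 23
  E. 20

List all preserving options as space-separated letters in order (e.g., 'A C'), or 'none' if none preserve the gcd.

Answer: A

Derivation:
Old gcd = 3; gcd of others (without N[0]) = 3
New gcd for candidate v: gcd(3, v). Preserves old gcd iff gcd(3, v) = 3.
  Option A: v=30, gcd(3,30)=3 -> preserves
  Option B: v=37, gcd(3,37)=1 -> changes
  Option C: v=50, gcd(3,50)=1 -> changes
  Option D: v=23, gcd(3,23)=1 -> changes
  Option E: v=20, gcd(3,20)=1 -> changes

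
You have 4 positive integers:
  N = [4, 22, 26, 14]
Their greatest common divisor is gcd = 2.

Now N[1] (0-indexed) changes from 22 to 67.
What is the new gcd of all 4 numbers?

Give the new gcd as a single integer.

Answer: 1

Derivation:
Numbers: [4, 22, 26, 14], gcd = 2
Change: index 1, 22 -> 67
gcd of the OTHER numbers (without index 1): gcd([4, 26, 14]) = 2
New gcd = gcd(g_others, new_val) = gcd(2, 67) = 1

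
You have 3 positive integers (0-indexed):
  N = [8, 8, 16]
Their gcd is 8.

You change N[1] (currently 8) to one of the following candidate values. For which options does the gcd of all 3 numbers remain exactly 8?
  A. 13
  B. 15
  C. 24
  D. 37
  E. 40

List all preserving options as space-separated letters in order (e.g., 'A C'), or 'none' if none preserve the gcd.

Old gcd = 8; gcd of others (without N[1]) = 8
New gcd for candidate v: gcd(8, v). Preserves old gcd iff gcd(8, v) = 8.
  Option A: v=13, gcd(8,13)=1 -> changes
  Option B: v=15, gcd(8,15)=1 -> changes
  Option C: v=24, gcd(8,24)=8 -> preserves
  Option D: v=37, gcd(8,37)=1 -> changes
  Option E: v=40, gcd(8,40)=8 -> preserves

Answer: C E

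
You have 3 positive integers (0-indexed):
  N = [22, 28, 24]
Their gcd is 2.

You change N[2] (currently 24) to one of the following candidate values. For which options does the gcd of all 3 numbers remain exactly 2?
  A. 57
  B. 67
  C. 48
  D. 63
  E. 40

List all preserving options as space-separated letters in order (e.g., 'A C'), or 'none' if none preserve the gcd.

Answer: C E

Derivation:
Old gcd = 2; gcd of others (without N[2]) = 2
New gcd for candidate v: gcd(2, v). Preserves old gcd iff gcd(2, v) = 2.
  Option A: v=57, gcd(2,57)=1 -> changes
  Option B: v=67, gcd(2,67)=1 -> changes
  Option C: v=48, gcd(2,48)=2 -> preserves
  Option D: v=63, gcd(2,63)=1 -> changes
  Option E: v=40, gcd(2,40)=2 -> preserves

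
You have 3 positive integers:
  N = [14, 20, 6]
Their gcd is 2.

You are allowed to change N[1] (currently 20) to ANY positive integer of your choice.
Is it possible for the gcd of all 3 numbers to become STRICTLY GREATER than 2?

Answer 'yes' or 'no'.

Current gcd = 2
gcd of all OTHER numbers (without N[1]=20): gcd([14, 6]) = 2
The new gcd after any change is gcd(2, new_value).
This can be at most 2.
Since 2 = old gcd 2, the gcd can only stay the same or decrease.

Answer: no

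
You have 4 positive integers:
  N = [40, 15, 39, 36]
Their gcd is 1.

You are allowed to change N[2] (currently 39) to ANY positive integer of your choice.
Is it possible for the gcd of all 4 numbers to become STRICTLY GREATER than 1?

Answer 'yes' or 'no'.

Current gcd = 1
gcd of all OTHER numbers (without N[2]=39): gcd([40, 15, 36]) = 1
The new gcd after any change is gcd(1, new_value).
This can be at most 1.
Since 1 = old gcd 1, the gcd can only stay the same or decrease.

Answer: no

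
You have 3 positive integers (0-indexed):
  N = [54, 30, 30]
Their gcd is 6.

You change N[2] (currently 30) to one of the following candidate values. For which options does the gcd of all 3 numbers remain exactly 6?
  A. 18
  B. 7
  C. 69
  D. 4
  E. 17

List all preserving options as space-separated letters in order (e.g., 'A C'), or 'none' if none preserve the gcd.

Answer: A

Derivation:
Old gcd = 6; gcd of others (without N[2]) = 6
New gcd for candidate v: gcd(6, v). Preserves old gcd iff gcd(6, v) = 6.
  Option A: v=18, gcd(6,18)=6 -> preserves
  Option B: v=7, gcd(6,7)=1 -> changes
  Option C: v=69, gcd(6,69)=3 -> changes
  Option D: v=4, gcd(6,4)=2 -> changes
  Option E: v=17, gcd(6,17)=1 -> changes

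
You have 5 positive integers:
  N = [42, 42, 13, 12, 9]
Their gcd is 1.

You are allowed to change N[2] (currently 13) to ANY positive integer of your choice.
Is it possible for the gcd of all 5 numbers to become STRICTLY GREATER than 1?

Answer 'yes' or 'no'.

Current gcd = 1
gcd of all OTHER numbers (without N[2]=13): gcd([42, 42, 12, 9]) = 3
The new gcd after any change is gcd(3, new_value).
This can be at most 3.
Since 3 > old gcd 1, the gcd CAN increase (e.g., set N[2] = 3).

Answer: yes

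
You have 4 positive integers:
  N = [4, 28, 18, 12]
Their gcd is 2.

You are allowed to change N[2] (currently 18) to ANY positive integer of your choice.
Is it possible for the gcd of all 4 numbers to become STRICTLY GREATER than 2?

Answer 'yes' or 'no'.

Current gcd = 2
gcd of all OTHER numbers (without N[2]=18): gcd([4, 28, 12]) = 4
The new gcd after any change is gcd(4, new_value).
This can be at most 4.
Since 4 > old gcd 2, the gcd CAN increase (e.g., set N[2] = 4).

Answer: yes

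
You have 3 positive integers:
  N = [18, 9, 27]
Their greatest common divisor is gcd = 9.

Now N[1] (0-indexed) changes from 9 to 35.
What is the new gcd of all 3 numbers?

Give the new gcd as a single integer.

Answer: 1

Derivation:
Numbers: [18, 9, 27], gcd = 9
Change: index 1, 9 -> 35
gcd of the OTHER numbers (without index 1): gcd([18, 27]) = 9
New gcd = gcd(g_others, new_val) = gcd(9, 35) = 1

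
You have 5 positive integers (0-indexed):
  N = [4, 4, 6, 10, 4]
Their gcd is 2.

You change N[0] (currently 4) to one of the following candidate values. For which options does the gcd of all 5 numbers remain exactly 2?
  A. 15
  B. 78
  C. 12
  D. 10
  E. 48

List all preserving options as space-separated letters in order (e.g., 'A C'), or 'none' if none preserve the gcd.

Old gcd = 2; gcd of others (without N[0]) = 2
New gcd for candidate v: gcd(2, v). Preserves old gcd iff gcd(2, v) = 2.
  Option A: v=15, gcd(2,15)=1 -> changes
  Option B: v=78, gcd(2,78)=2 -> preserves
  Option C: v=12, gcd(2,12)=2 -> preserves
  Option D: v=10, gcd(2,10)=2 -> preserves
  Option E: v=48, gcd(2,48)=2 -> preserves

Answer: B C D E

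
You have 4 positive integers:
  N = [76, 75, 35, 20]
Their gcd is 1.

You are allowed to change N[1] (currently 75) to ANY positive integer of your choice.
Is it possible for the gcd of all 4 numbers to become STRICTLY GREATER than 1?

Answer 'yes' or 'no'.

Answer: no

Derivation:
Current gcd = 1
gcd of all OTHER numbers (without N[1]=75): gcd([76, 35, 20]) = 1
The new gcd after any change is gcd(1, new_value).
This can be at most 1.
Since 1 = old gcd 1, the gcd can only stay the same or decrease.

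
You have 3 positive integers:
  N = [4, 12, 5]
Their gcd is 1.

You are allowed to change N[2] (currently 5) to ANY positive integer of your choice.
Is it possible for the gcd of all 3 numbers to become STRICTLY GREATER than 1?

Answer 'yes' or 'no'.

Answer: yes

Derivation:
Current gcd = 1
gcd of all OTHER numbers (without N[2]=5): gcd([4, 12]) = 4
The new gcd after any change is gcd(4, new_value).
This can be at most 4.
Since 4 > old gcd 1, the gcd CAN increase (e.g., set N[2] = 4).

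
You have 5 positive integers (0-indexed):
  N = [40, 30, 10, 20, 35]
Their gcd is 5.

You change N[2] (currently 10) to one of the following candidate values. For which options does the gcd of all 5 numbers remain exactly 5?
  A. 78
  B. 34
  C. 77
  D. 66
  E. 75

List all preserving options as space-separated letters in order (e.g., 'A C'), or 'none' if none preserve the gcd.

Answer: E

Derivation:
Old gcd = 5; gcd of others (without N[2]) = 5
New gcd for candidate v: gcd(5, v). Preserves old gcd iff gcd(5, v) = 5.
  Option A: v=78, gcd(5,78)=1 -> changes
  Option B: v=34, gcd(5,34)=1 -> changes
  Option C: v=77, gcd(5,77)=1 -> changes
  Option D: v=66, gcd(5,66)=1 -> changes
  Option E: v=75, gcd(5,75)=5 -> preserves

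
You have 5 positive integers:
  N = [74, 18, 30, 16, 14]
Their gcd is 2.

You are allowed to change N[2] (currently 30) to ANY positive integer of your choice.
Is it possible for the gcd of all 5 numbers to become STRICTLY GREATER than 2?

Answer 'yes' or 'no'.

Current gcd = 2
gcd of all OTHER numbers (without N[2]=30): gcd([74, 18, 16, 14]) = 2
The new gcd after any change is gcd(2, new_value).
This can be at most 2.
Since 2 = old gcd 2, the gcd can only stay the same or decrease.

Answer: no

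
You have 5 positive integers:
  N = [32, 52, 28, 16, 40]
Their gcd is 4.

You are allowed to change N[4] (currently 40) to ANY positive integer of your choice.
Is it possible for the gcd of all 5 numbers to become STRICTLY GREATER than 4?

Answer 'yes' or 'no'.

Current gcd = 4
gcd of all OTHER numbers (without N[4]=40): gcd([32, 52, 28, 16]) = 4
The new gcd after any change is gcd(4, new_value).
This can be at most 4.
Since 4 = old gcd 4, the gcd can only stay the same or decrease.

Answer: no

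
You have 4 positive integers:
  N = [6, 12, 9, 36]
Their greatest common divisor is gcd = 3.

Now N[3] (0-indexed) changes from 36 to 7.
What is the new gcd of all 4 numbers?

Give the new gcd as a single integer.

Numbers: [6, 12, 9, 36], gcd = 3
Change: index 3, 36 -> 7
gcd of the OTHER numbers (without index 3): gcd([6, 12, 9]) = 3
New gcd = gcd(g_others, new_val) = gcd(3, 7) = 1

Answer: 1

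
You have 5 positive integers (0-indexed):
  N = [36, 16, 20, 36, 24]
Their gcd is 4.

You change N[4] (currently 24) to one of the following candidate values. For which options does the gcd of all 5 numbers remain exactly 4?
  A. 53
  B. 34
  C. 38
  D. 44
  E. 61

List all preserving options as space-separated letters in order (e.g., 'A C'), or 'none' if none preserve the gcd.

Old gcd = 4; gcd of others (without N[4]) = 4
New gcd for candidate v: gcd(4, v). Preserves old gcd iff gcd(4, v) = 4.
  Option A: v=53, gcd(4,53)=1 -> changes
  Option B: v=34, gcd(4,34)=2 -> changes
  Option C: v=38, gcd(4,38)=2 -> changes
  Option D: v=44, gcd(4,44)=4 -> preserves
  Option E: v=61, gcd(4,61)=1 -> changes

Answer: D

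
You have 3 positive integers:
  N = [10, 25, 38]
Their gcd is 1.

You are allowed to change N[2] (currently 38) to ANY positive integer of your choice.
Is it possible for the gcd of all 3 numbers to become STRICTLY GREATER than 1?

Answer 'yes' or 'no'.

Current gcd = 1
gcd of all OTHER numbers (without N[2]=38): gcd([10, 25]) = 5
The new gcd after any change is gcd(5, new_value).
This can be at most 5.
Since 5 > old gcd 1, the gcd CAN increase (e.g., set N[2] = 5).

Answer: yes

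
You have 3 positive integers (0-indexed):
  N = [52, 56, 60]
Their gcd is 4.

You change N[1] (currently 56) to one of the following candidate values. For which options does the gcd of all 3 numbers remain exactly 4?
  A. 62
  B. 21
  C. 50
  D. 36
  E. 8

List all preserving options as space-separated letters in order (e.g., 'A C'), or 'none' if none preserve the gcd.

Old gcd = 4; gcd of others (without N[1]) = 4
New gcd for candidate v: gcd(4, v). Preserves old gcd iff gcd(4, v) = 4.
  Option A: v=62, gcd(4,62)=2 -> changes
  Option B: v=21, gcd(4,21)=1 -> changes
  Option C: v=50, gcd(4,50)=2 -> changes
  Option D: v=36, gcd(4,36)=4 -> preserves
  Option E: v=8, gcd(4,8)=4 -> preserves

Answer: D E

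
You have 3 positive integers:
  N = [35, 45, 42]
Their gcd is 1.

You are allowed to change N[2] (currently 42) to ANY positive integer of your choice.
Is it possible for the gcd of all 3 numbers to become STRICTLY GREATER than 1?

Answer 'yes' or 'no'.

Current gcd = 1
gcd of all OTHER numbers (without N[2]=42): gcd([35, 45]) = 5
The new gcd after any change is gcd(5, new_value).
This can be at most 5.
Since 5 > old gcd 1, the gcd CAN increase (e.g., set N[2] = 5).

Answer: yes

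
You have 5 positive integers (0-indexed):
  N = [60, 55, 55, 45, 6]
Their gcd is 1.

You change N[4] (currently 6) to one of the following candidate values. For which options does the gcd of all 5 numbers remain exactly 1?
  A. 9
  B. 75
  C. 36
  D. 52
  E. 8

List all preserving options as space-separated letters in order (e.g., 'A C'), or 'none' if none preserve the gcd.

Old gcd = 1; gcd of others (without N[4]) = 5
New gcd for candidate v: gcd(5, v). Preserves old gcd iff gcd(5, v) = 1.
  Option A: v=9, gcd(5,9)=1 -> preserves
  Option B: v=75, gcd(5,75)=5 -> changes
  Option C: v=36, gcd(5,36)=1 -> preserves
  Option D: v=52, gcd(5,52)=1 -> preserves
  Option E: v=8, gcd(5,8)=1 -> preserves

Answer: A C D E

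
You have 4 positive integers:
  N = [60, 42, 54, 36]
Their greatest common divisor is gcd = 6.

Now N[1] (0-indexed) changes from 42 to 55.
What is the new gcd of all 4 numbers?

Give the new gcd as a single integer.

Numbers: [60, 42, 54, 36], gcd = 6
Change: index 1, 42 -> 55
gcd of the OTHER numbers (without index 1): gcd([60, 54, 36]) = 6
New gcd = gcd(g_others, new_val) = gcd(6, 55) = 1

Answer: 1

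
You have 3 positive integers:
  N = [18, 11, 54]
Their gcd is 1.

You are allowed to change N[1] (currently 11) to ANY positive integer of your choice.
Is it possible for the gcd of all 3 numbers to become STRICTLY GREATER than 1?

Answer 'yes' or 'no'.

Answer: yes

Derivation:
Current gcd = 1
gcd of all OTHER numbers (without N[1]=11): gcd([18, 54]) = 18
The new gcd after any change is gcd(18, new_value).
This can be at most 18.
Since 18 > old gcd 1, the gcd CAN increase (e.g., set N[1] = 18).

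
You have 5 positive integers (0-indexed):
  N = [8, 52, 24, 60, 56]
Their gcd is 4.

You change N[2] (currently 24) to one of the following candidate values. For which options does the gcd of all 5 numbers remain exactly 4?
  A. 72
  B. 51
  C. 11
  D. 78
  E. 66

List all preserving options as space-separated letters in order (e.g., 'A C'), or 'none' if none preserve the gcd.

Old gcd = 4; gcd of others (without N[2]) = 4
New gcd for candidate v: gcd(4, v). Preserves old gcd iff gcd(4, v) = 4.
  Option A: v=72, gcd(4,72)=4 -> preserves
  Option B: v=51, gcd(4,51)=1 -> changes
  Option C: v=11, gcd(4,11)=1 -> changes
  Option D: v=78, gcd(4,78)=2 -> changes
  Option E: v=66, gcd(4,66)=2 -> changes

Answer: A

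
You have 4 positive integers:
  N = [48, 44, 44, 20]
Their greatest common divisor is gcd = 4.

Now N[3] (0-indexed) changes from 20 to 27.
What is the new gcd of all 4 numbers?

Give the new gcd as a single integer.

Answer: 1

Derivation:
Numbers: [48, 44, 44, 20], gcd = 4
Change: index 3, 20 -> 27
gcd of the OTHER numbers (without index 3): gcd([48, 44, 44]) = 4
New gcd = gcd(g_others, new_val) = gcd(4, 27) = 1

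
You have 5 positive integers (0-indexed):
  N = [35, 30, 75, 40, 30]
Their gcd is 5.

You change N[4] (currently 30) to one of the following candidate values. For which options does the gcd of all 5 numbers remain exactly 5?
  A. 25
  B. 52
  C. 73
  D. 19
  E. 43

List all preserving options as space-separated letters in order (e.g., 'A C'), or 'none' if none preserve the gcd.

Answer: A

Derivation:
Old gcd = 5; gcd of others (without N[4]) = 5
New gcd for candidate v: gcd(5, v). Preserves old gcd iff gcd(5, v) = 5.
  Option A: v=25, gcd(5,25)=5 -> preserves
  Option B: v=52, gcd(5,52)=1 -> changes
  Option C: v=73, gcd(5,73)=1 -> changes
  Option D: v=19, gcd(5,19)=1 -> changes
  Option E: v=43, gcd(5,43)=1 -> changes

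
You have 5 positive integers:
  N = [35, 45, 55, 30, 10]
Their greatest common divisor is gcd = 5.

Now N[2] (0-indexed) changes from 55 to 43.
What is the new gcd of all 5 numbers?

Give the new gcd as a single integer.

Answer: 1

Derivation:
Numbers: [35, 45, 55, 30, 10], gcd = 5
Change: index 2, 55 -> 43
gcd of the OTHER numbers (without index 2): gcd([35, 45, 30, 10]) = 5
New gcd = gcd(g_others, new_val) = gcd(5, 43) = 1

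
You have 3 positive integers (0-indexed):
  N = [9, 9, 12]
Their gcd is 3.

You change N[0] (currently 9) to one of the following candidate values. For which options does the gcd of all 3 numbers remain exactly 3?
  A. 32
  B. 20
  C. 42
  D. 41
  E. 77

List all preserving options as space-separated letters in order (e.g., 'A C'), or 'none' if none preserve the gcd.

Answer: C

Derivation:
Old gcd = 3; gcd of others (without N[0]) = 3
New gcd for candidate v: gcd(3, v). Preserves old gcd iff gcd(3, v) = 3.
  Option A: v=32, gcd(3,32)=1 -> changes
  Option B: v=20, gcd(3,20)=1 -> changes
  Option C: v=42, gcd(3,42)=3 -> preserves
  Option D: v=41, gcd(3,41)=1 -> changes
  Option E: v=77, gcd(3,77)=1 -> changes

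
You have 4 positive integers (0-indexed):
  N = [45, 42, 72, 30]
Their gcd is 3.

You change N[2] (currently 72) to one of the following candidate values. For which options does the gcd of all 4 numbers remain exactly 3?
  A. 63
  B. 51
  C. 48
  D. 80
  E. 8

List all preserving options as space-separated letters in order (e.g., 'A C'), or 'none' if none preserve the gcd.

Answer: A B C

Derivation:
Old gcd = 3; gcd of others (without N[2]) = 3
New gcd for candidate v: gcd(3, v). Preserves old gcd iff gcd(3, v) = 3.
  Option A: v=63, gcd(3,63)=3 -> preserves
  Option B: v=51, gcd(3,51)=3 -> preserves
  Option C: v=48, gcd(3,48)=3 -> preserves
  Option D: v=80, gcd(3,80)=1 -> changes
  Option E: v=8, gcd(3,8)=1 -> changes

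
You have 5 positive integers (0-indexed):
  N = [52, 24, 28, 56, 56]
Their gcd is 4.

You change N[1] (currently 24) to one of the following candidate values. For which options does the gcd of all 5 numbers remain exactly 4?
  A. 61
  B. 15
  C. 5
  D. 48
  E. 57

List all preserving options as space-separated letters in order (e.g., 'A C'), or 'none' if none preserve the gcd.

Answer: D

Derivation:
Old gcd = 4; gcd of others (without N[1]) = 4
New gcd for candidate v: gcd(4, v). Preserves old gcd iff gcd(4, v) = 4.
  Option A: v=61, gcd(4,61)=1 -> changes
  Option B: v=15, gcd(4,15)=1 -> changes
  Option C: v=5, gcd(4,5)=1 -> changes
  Option D: v=48, gcd(4,48)=4 -> preserves
  Option E: v=57, gcd(4,57)=1 -> changes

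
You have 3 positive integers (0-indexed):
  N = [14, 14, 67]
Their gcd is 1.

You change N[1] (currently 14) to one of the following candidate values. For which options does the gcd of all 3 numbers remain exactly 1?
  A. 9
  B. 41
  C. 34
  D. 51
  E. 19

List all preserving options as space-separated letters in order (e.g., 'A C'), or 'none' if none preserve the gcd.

Old gcd = 1; gcd of others (without N[1]) = 1
New gcd for candidate v: gcd(1, v). Preserves old gcd iff gcd(1, v) = 1.
  Option A: v=9, gcd(1,9)=1 -> preserves
  Option B: v=41, gcd(1,41)=1 -> preserves
  Option C: v=34, gcd(1,34)=1 -> preserves
  Option D: v=51, gcd(1,51)=1 -> preserves
  Option E: v=19, gcd(1,19)=1 -> preserves

Answer: A B C D E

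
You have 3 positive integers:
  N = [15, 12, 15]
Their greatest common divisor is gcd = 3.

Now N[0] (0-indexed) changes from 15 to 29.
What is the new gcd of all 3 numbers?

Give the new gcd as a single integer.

Numbers: [15, 12, 15], gcd = 3
Change: index 0, 15 -> 29
gcd of the OTHER numbers (without index 0): gcd([12, 15]) = 3
New gcd = gcd(g_others, new_val) = gcd(3, 29) = 1

Answer: 1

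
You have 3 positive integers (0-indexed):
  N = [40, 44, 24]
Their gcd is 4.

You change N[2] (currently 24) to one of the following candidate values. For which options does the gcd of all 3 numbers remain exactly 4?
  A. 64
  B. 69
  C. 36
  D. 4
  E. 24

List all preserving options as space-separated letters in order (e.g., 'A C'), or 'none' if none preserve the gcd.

Answer: A C D E

Derivation:
Old gcd = 4; gcd of others (without N[2]) = 4
New gcd for candidate v: gcd(4, v). Preserves old gcd iff gcd(4, v) = 4.
  Option A: v=64, gcd(4,64)=4 -> preserves
  Option B: v=69, gcd(4,69)=1 -> changes
  Option C: v=36, gcd(4,36)=4 -> preserves
  Option D: v=4, gcd(4,4)=4 -> preserves
  Option E: v=24, gcd(4,24)=4 -> preserves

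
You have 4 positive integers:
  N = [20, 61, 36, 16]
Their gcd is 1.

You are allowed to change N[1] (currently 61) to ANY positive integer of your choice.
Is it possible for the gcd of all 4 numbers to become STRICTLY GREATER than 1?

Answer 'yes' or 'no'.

Current gcd = 1
gcd of all OTHER numbers (without N[1]=61): gcd([20, 36, 16]) = 4
The new gcd after any change is gcd(4, new_value).
This can be at most 4.
Since 4 > old gcd 1, the gcd CAN increase (e.g., set N[1] = 4).

Answer: yes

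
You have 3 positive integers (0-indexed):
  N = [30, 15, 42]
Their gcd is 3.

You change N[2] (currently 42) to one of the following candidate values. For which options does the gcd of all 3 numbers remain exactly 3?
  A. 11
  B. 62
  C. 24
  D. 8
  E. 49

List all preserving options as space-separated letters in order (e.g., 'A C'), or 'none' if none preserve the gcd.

Answer: C

Derivation:
Old gcd = 3; gcd of others (without N[2]) = 15
New gcd for candidate v: gcd(15, v). Preserves old gcd iff gcd(15, v) = 3.
  Option A: v=11, gcd(15,11)=1 -> changes
  Option B: v=62, gcd(15,62)=1 -> changes
  Option C: v=24, gcd(15,24)=3 -> preserves
  Option D: v=8, gcd(15,8)=1 -> changes
  Option E: v=49, gcd(15,49)=1 -> changes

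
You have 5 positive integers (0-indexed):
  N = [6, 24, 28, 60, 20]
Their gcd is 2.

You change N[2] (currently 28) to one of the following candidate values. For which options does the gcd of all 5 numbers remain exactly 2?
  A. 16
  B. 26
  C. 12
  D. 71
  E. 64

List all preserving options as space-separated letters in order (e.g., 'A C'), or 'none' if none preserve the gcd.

Answer: A B C E

Derivation:
Old gcd = 2; gcd of others (without N[2]) = 2
New gcd for candidate v: gcd(2, v). Preserves old gcd iff gcd(2, v) = 2.
  Option A: v=16, gcd(2,16)=2 -> preserves
  Option B: v=26, gcd(2,26)=2 -> preserves
  Option C: v=12, gcd(2,12)=2 -> preserves
  Option D: v=71, gcd(2,71)=1 -> changes
  Option E: v=64, gcd(2,64)=2 -> preserves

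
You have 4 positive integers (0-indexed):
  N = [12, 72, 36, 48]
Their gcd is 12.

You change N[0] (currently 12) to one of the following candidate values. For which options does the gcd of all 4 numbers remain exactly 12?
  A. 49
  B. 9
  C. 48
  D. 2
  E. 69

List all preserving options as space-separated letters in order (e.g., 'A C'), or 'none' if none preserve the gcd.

Answer: C

Derivation:
Old gcd = 12; gcd of others (without N[0]) = 12
New gcd for candidate v: gcd(12, v). Preserves old gcd iff gcd(12, v) = 12.
  Option A: v=49, gcd(12,49)=1 -> changes
  Option B: v=9, gcd(12,9)=3 -> changes
  Option C: v=48, gcd(12,48)=12 -> preserves
  Option D: v=2, gcd(12,2)=2 -> changes
  Option E: v=69, gcd(12,69)=3 -> changes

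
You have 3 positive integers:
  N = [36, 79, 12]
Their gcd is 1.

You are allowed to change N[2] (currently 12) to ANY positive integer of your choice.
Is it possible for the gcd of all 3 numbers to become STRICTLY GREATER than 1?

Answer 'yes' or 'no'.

Answer: no

Derivation:
Current gcd = 1
gcd of all OTHER numbers (without N[2]=12): gcd([36, 79]) = 1
The new gcd after any change is gcd(1, new_value).
This can be at most 1.
Since 1 = old gcd 1, the gcd can only stay the same or decrease.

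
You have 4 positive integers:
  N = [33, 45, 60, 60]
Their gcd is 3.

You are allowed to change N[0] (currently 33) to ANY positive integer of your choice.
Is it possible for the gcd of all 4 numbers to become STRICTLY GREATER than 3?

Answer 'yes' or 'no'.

Current gcd = 3
gcd of all OTHER numbers (without N[0]=33): gcd([45, 60, 60]) = 15
The new gcd after any change is gcd(15, new_value).
This can be at most 15.
Since 15 > old gcd 3, the gcd CAN increase (e.g., set N[0] = 15).

Answer: yes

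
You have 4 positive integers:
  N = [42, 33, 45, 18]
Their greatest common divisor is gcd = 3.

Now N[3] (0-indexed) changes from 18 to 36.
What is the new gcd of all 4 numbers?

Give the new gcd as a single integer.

Answer: 3

Derivation:
Numbers: [42, 33, 45, 18], gcd = 3
Change: index 3, 18 -> 36
gcd of the OTHER numbers (without index 3): gcd([42, 33, 45]) = 3
New gcd = gcd(g_others, new_val) = gcd(3, 36) = 3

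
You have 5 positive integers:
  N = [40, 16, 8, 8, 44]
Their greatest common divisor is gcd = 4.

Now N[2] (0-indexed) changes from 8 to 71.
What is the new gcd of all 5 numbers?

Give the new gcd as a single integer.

Numbers: [40, 16, 8, 8, 44], gcd = 4
Change: index 2, 8 -> 71
gcd of the OTHER numbers (without index 2): gcd([40, 16, 8, 44]) = 4
New gcd = gcd(g_others, new_val) = gcd(4, 71) = 1

Answer: 1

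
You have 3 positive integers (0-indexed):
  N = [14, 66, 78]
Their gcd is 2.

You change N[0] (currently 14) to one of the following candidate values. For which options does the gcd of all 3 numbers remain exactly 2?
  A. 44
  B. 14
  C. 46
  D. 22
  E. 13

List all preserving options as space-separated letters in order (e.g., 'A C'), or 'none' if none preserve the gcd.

Old gcd = 2; gcd of others (without N[0]) = 6
New gcd for candidate v: gcd(6, v). Preserves old gcd iff gcd(6, v) = 2.
  Option A: v=44, gcd(6,44)=2 -> preserves
  Option B: v=14, gcd(6,14)=2 -> preserves
  Option C: v=46, gcd(6,46)=2 -> preserves
  Option D: v=22, gcd(6,22)=2 -> preserves
  Option E: v=13, gcd(6,13)=1 -> changes

Answer: A B C D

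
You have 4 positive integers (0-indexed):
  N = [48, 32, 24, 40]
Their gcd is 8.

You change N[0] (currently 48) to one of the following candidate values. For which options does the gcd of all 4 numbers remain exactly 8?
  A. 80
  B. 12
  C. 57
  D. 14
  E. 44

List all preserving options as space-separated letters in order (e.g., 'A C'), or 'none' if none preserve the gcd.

Old gcd = 8; gcd of others (without N[0]) = 8
New gcd for candidate v: gcd(8, v). Preserves old gcd iff gcd(8, v) = 8.
  Option A: v=80, gcd(8,80)=8 -> preserves
  Option B: v=12, gcd(8,12)=4 -> changes
  Option C: v=57, gcd(8,57)=1 -> changes
  Option D: v=14, gcd(8,14)=2 -> changes
  Option E: v=44, gcd(8,44)=4 -> changes

Answer: A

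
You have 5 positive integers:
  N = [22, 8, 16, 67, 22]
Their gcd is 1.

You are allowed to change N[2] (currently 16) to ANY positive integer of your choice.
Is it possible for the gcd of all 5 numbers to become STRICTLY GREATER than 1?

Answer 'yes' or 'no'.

Current gcd = 1
gcd of all OTHER numbers (without N[2]=16): gcd([22, 8, 67, 22]) = 1
The new gcd after any change is gcd(1, new_value).
This can be at most 1.
Since 1 = old gcd 1, the gcd can only stay the same or decrease.

Answer: no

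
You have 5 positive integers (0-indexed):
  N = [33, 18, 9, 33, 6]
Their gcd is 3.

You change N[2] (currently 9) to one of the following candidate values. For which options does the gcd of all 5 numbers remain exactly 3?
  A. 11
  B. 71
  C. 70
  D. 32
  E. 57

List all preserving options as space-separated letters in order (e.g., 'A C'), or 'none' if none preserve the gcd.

Answer: E

Derivation:
Old gcd = 3; gcd of others (without N[2]) = 3
New gcd for candidate v: gcd(3, v). Preserves old gcd iff gcd(3, v) = 3.
  Option A: v=11, gcd(3,11)=1 -> changes
  Option B: v=71, gcd(3,71)=1 -> changes
  Option C: v=70, gcd(3,70)=1 -> changes
  Option D: v=32, gcd(3,32)=1 -> changes
  Option E: v=57, gcd(3,57)=3 -> preserves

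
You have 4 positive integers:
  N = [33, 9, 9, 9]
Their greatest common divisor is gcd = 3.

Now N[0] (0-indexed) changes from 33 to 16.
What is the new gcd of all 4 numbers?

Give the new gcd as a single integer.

Answer: 1

Derivation:
Numbers: [33, 9, 9, 9], gcd = 3
Change: index 0, 33 -> 16
gcd of the OTHER numbers (without index 0): gcd([9, 9, 9]) = 9
New gcd = gcd(g_others, new_val) = gcd(9, 16) = 1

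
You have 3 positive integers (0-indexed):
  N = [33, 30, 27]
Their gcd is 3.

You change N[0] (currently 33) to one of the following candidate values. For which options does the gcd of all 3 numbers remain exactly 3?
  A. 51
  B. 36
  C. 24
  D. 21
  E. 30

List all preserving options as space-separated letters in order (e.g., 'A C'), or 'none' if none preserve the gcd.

Answer: A B C D E

Derivation:
Old gcd = 3; gcd of others (without N[0]) = 3
New gcd for candidate v: gcd(3, v). Preserves old gcd iff gcd(3, v) = 3.
  Option A: v=51, gcd(3,51)=3 -> preserves
  Option B: v=36, gcd(3,36)=3 -> preserves
  Option C: v=24, gcd(3,24)=3 -> preserves
  Option D: v=21, gcd(3,21)=3 -> preserves
  Option E: v=30, gcd(3,30)=3 -> preserves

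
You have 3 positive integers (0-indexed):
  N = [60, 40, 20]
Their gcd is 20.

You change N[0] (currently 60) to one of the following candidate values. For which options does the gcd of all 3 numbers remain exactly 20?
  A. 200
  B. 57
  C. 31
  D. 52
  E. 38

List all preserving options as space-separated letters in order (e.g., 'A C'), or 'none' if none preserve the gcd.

Answer: A

Derivation:
Old gcd = 20; gcd of others (without N[0]) = 20
New gcd for candidate v: gcd(20, v). Preserves old gcd iff gcd(20, v) = 20.
  Option A: v=200, gcd(20,200)=20 -> preserves
  Option B: v=57, gcd(20,57)=1 -> changes
  Option C: v=31, gcd(20,31)=1 -> changes
  Option D: v=52, gcd(20,52)=4 -> changes
  Option E: v=38, gcd(20,38)=2 -> changes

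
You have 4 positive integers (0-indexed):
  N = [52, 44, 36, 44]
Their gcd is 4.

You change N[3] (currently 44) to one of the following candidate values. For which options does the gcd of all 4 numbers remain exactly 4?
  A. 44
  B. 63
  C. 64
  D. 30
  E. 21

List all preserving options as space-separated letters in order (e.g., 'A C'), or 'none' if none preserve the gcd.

Old gcd = 4; gcd of others (without N[3]) = 4
New gcd for candidate v: gcd(4, v). Preserves old gcd iff gcd(4, v) = 4.
  Option A: v=44, gcd(4,44)=4 -> preserves
  Option B: v=63, gcd(4,63)=1 -> changes
  Option C: v=64, gcd(4,64)=4 -> preserves
  Option D: v=30, gcd(4,30)=2 -> changes
  Option E: v=21, gcd(4,21)=1 -> changes

Answer: A C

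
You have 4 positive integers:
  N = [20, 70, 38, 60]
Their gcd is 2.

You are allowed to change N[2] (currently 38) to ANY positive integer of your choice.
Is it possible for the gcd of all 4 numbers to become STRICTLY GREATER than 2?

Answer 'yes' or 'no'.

Current gcd = 2
gcd of all OTHER numbers (without N[2]=38): gcd([20, 70, 60]) = 10
The new gcd after any change is gcd(10, new_value).
This can be at most 10.
Since 10 > old gcd 2, the gcd CAN increase (e.g., set N[2] = 10).

Answer: yes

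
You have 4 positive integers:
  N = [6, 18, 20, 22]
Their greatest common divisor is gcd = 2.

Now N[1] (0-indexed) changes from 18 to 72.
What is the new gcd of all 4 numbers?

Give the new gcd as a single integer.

Numbers: [6, 18, 20, 22], gcd = 2
Change: index 1, 18 -> 72
gcd of the OTHER numbers (without index 1): gcd([6, 20, 22]) = 2
New gcd = gcd(g_others, new_val) = gcd(2, 72) = 2

Answer: 2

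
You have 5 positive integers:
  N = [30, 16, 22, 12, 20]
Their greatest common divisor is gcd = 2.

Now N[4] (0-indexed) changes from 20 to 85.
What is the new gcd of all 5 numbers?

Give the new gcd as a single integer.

Answer: 1

Derivation:
Numbers: [30, 16, 22, 12, 20], gcd = 2
Change: index 4, 20 -> 85
gcd of the OTHER numbers (without index 4): gcd([30, 16, 22, 12]) = 2
New gcd = gcd(g_others, new_val) = gcd(2, 85) = 1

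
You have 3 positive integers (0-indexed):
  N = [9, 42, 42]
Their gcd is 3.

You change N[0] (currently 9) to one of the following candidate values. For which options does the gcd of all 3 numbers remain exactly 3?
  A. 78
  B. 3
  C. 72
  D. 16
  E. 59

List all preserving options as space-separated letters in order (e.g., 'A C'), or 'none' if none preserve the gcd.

Old gcd = 3; gcd of others (without N[0]) = 42
New gcd for candidate v: gcd(42, v). Preserves old gcd iff gcd(42, v) = 3.
  Option A: v=78, gcd(42,78)=6 -> changes
  Option B: v=3, gcd(42,3)=3 -> preserves
  Option C: v=72, gcd(42,72)=6 -> changes
  Option D: v=16, gcd(42,16)=2 -> changes
  Option E: v=59, gcd(42,59)=1 -> changes

Answer: B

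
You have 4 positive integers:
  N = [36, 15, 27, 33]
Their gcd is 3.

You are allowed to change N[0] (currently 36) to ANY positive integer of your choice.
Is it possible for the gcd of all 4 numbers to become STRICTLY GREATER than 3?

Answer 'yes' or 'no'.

Current gcd = 3
gcd of all OTHER numbers (without N[0]=36): gcd([15, 27, 33]) = 3
The new gcd after any change is gcd(3, new_value).
This can be at most 3.
Since 3 = old gcd 3, the gcd can only stay the same or decrease.

Answer: no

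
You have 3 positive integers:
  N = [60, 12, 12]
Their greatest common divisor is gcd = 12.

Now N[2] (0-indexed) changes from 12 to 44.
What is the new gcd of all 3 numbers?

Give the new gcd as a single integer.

Numbers: [60, 12, 12], gcd = 12
Change: index 2, 12 -> 44
gcd of the OTHER numbers (without index 2): gcd([60, 12]) = 12
New gcd = gcd(g_others, new_val) = gcd(12, 44) = 4

Answer: 4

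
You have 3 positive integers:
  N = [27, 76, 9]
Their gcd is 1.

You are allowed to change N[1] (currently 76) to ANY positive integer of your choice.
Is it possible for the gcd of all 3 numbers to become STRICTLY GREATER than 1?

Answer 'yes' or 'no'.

Current gcd = 1
gcd of all OTHER numbers (without N[1]=76): gcd([27, 9]) = 9
The new gcd after any change is gcd(9, new_value).
This can be at most 9.
Since 9 > old gcd 1, the gcd CAN increase (e.g., set N[1] = 9).

Answer: yes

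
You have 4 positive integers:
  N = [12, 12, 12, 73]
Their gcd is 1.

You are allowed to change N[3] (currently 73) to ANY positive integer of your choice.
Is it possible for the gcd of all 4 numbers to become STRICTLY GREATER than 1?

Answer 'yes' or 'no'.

Current gcd = 1
gcd of all OTHER numbers (without N[3]=73): gcd([12, 12, 12]) = 12
The new gcd after any change is gcd(12, new_value).
This can be at most 12.
Since 12 > old gcd 1, the gcd CAN increase (e.g., set N[3] = 12).

Answer: yes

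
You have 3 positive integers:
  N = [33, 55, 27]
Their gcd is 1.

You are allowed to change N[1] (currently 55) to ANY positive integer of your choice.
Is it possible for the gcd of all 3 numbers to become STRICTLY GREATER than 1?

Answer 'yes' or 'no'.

Answer: yes

Derivation:
Current gcd = 1
gcd of all OTHER numbers (without N[1]=55): gcd([33, 27]) = 3
The new gcd after any change is gcd(3, new_value).
This can be at most 3.
Since 3 > old gcd 1, the gcd CAN increase (e.g., set N[1] = 3).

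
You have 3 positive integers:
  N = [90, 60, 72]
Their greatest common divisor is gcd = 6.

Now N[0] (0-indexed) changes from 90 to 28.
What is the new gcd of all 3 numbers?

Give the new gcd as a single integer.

Numbers: [90, 60, 72], gcd = 6
Change: index 0, 90 -> 28
gcd of the OTHER numbers (without index 0): gcd([60, 72]) = 12
New gcd = gcd(g_others, new_val) = gcd(12, 28) = 4

Answer: 4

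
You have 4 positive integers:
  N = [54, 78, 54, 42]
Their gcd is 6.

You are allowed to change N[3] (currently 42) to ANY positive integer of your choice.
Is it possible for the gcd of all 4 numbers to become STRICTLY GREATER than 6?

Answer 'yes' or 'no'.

Current gcd = 6
gcd of all OTHER numbers (without N[3]=42): gcd([54, 78, 54]) = 6
The new gcd after any change is gcd(6, new_value).
This can be at most 6.
Since 6 = old gcd 6, the gcd can only stay the same or decrease.

Answer: no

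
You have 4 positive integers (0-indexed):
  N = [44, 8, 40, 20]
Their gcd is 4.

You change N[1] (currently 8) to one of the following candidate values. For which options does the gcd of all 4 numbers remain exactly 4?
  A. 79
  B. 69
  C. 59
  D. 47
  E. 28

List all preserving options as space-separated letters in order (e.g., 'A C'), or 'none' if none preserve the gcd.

Answer: E

Derivation:
Old gcd = 4; gcd of others (without N[1]) = 4
New gcd for candidate v: gcd(4, v). Preserves old gcd iff gcd(4, v) = 4.
  Option A: v=79, gcd(4,79)=1 -> changes
  Option B: v=69, gcd(4,69)=1 -> changes
  Option C: v=59, gcd(4,59)=1 -> changes
  Option D: v=47, gcd(4,47)=1 -> changes
  Option E: v=28, gcd(4,28)=4 -> preserves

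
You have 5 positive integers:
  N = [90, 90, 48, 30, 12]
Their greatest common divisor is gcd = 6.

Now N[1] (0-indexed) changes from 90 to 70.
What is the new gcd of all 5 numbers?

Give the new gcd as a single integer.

Numbers: [90, 90, 48, 30, 12], gcd = 6
Change: index 1, 90 -> 70
gcd of the OTHER numbers (without index 1): gcd([90, 48, 30, 12]) = 6
New gcd = gcd(g_others, new_val) = gcd(6, 70) = 2

Answer: 2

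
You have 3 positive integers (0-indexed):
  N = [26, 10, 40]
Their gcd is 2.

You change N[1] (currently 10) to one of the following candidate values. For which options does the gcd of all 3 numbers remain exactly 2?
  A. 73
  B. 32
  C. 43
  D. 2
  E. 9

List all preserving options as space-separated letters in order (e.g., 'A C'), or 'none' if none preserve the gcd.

Answer: B D

Derivation:
Old gcd = 2; gcd of others (without N[1]) = 2
New gcd for candidate v: gcd(2, v). Preserves old gcd iff gcd(2, v) = 2.
  Option A: v=73, gcd(2,73)=1 -> changes
  Option B: v=32, gcd(2,32)=2 -> preserves
  Option C: v=43, gcd(2,43)=1 -> changes
  Option D: v=2, gcd(2,2)=2 -> preserves
  Option E: v=9, gcd(2,9)=1 -> changes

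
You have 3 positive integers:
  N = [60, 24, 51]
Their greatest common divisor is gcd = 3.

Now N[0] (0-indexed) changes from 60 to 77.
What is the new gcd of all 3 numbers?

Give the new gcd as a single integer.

Answer: 1

Derivation:
Numbers: [60, 24, 51], gcd = 3
Change: index 0, 60 -> 77
gcd of the OTHER numbers (without index 0): gcd([24, 51]) = 3
New gcd = gcd(g_others, new_val) = gcd(3, 77) = 1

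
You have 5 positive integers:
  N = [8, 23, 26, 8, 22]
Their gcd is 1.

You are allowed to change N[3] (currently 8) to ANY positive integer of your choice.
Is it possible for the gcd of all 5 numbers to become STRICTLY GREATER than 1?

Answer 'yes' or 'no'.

Current gcd = 1
gcd of all OTHER numbers (without N[3]=8): gcd([8, 23, 26, 22]) = 1
The new gcd after any change is gcd(1, new_value).
This can be at most 1.
Since 1 = old gcd 1, the gcd can only stay the same or decrease.

Answer: no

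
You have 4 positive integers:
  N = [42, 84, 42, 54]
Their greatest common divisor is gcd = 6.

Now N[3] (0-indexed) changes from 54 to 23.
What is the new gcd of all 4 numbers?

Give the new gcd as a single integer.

Numbers: [42, 84, 42, 54], gcd = 6
Change: index 3, 54 -> 23
gcd of the OTHER numbers (without index 3): gcd([42, 84, 42]) = 42
New gcd = gcd(g_others, new_val) = gcd(42, 23) = 1

Answer: 1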